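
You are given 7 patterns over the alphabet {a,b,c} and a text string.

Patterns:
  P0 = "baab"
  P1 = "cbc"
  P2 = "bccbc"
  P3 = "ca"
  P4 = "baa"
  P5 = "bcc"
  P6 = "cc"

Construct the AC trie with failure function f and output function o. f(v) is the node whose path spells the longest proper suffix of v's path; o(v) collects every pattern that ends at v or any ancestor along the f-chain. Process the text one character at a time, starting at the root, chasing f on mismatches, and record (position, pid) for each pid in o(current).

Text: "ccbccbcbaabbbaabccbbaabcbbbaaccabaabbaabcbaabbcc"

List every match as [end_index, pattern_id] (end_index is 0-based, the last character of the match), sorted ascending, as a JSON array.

Construct AC machine:
Trie nodes:
  n0 'ε': b→1 c→5
  n1 'b': a→2 c→8
  n2 'ba': a→3
  n3 'baa': b→4  [P4 ends]
  n4 'baab': ·  [P0 ends]
  n5 'c': a→12 b→6 c→13
  n6 'cb': c→7
  n7 'cbc': ·  [P1 ends]
  n8 'bc': c→9
  n9 'bcc': b→10  [P5 ends]
  n10 'bccb': c→11
  n11 'bccbc': ·  [P2 ends]
  n12 'ca': ·  [P3 ends]
  n13 'cc': ·  [P6 ends]

Failure links (BFS by depth):
  n1('b'): parent n0 fail=0; on 'b' 0 → fail=0;  out ∅∪∅=∅
  n5('c'): parent n0 fail=0; on 'c' 0 → fail=0;  out ∅∪∅=∅
  n2('ba'): parent n1 fail=0; on 'a' 0 → fail=0;  out ∅∪∅=∅
  n6('cb'): parent n5 fail=0; on 'b' 0 → fail=1;  out ∅∪∅=∅
  n8('bc'): parent n1 fail=0; on 'c' 0 → fail=5;  out ∅∪∅=∅
  n12('ca'): parent n5 fail=0; on 'a' 0 → fail=0;  out {3}∪∅={3}
  n13('cc'): parent n5 fail=0; on 'c' 0 → fail=5;  out {6}∪∅={6}
  n3('baa'): parent n2 fail=0; on 'a' 0 → fail=0;  out {4}∪∅={4}
  n7('cbc'): parent n6 fail=1; on 'c' 1 → fail=8;  out {1}∪∅={1}
  n9('bcc'): parent n8 fail=5; on 'c' 5 → fail=13;  out {5}∪{6}={5,6}
  n4('baab'): parent n3 fail=0; on 'b' 0 → fail=1;  out {0}∪∅={0}
  n10('bccb'): parent n9 fail=13; on 'b' 13→5 → fail=6;  out ∅∪∅=∅
  n11('bccbc'): parent n10 fail=6; on 'c' 6 → fail=7;  out {2}∪{1}={1,2}

Run:
[0] read 'c'  n0⇒n5
[1] read 'c'  n5⇒n13  ** P6@[0:1]
[2] read 'b'  n13⇒n6 (via fail)
[3] read 'c'  n6⇒n7  ** P1@[1:3]
[4] read 'c'  n7⇒n9 (via fail)  ** P5@[2:4],P6@[3:4]
[5] read 'b'  n9⇒n10
[6] read 'c'  n10⇒n11  ** P1@[4:6],P2@[2:6]
[7] read 'b'  n11⇒n6 (via fail)
[8] read 'a'  n6⇒n2 (via fail)
[9] read 'a'  n2⇒n3  ** P4@[7:9]
[10] read 'b'  n3⇒n4  ** P0@[7:10]
[11] read 'b'  n4⇒n1 (via fail)
[12] read 'b'  n1⇒n1 (via fail)
[13] read 'a'  n1⇒n2
[14] read 'a'  n2⇒n3  ** P4@[12:14]
[15] read 'b'  n3⇒n4  ** P0@[12:15]
[16] read 'c'  n4⇒n8 (via fail)
[17] read 'c'  n8⇒n9  ** P5@[15:17],P6@[16:17]
[18] read 'b'  n9⇒n10
[19] read 'b'  n10⇒n1 (via fail)
[20] read 'a'  n1⇒n2
[21] read 'a'  n2⇒n3  ** P4@[19:21]
[22] read 'b'  n3⇒n4  ** P0@[19:22]
[23] read 'c'  n4⇒n8 (via fail)
[24] read 'b'  n8⇒n6 (via fail)
[25] read 'b'  n6⇒n1 (via fail)
[26] read 'b'  n1⇒n1 (via fail)
[27] read 'a'  n1⇒n2
[28] read 'a'  n2⇒n3  ** P4@[26:28]
[29] read 'c'  n3⇒n5 (via fail)
[30] read 'c'  n5⇒n13  ** P6@[29:30]
[31] read 'a'  n13⇒n12 (via fail)  ** P3@[30:31]
[32] read 'b'  n12⇒n1 (via fail)
[33] read 'a'  n1⇒n2
[34] read 'a'  n2⇒n3  ** P4@[32:34]
[35] read 'b'  n3⇒n4  ** P0@[32:35]
[36] read 'b'  n4⇒n1 (via fail)
[37] read 'a'  n1⇒n2
[38] read 'a'  n2⇒n3  ** P4@[36:38]
[39] read 'b'  n3⇒n4  ** P0@[36:39]
[40] read 'c'  n4⇒n8 (via fail)
[41] read 'b'  n8⇒n6 (via fail)
[42] read 'a'  n6⇒n2 (via fail)
[43] read 'a'  n2⇒n3  ** P4@[41:43]
[44] read 'b'  n3⇒n4  ** P0@[41:44]
[45] read 'b'  n4⇒n1 (via fail)
[46] read 'c'  n1⇒n8
[47] read 'c'  n8⇒n9  ** P5@[45:47],P6@[46:47]

All matches (sorted): [[1,6],[3,1],[4,5],[4,6],[6,1],[6,2],[9,4],[10,0],[14,4],[15,0],[17,5],[17,6],[21,4],[22,0],[28,4],[30,6],[31,3],[34,4],[35,0],[38,4],[39,0],[43,4],[44,0],[47,5],[47,6]]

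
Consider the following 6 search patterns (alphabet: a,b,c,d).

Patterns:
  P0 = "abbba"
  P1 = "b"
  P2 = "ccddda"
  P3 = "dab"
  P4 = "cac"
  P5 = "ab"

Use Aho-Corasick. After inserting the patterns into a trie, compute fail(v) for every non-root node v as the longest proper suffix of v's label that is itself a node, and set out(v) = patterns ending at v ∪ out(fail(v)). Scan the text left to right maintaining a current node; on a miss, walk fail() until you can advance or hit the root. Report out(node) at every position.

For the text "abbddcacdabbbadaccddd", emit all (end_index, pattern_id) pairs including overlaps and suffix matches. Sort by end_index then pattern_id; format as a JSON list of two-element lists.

Build:
Trie nodes:
  n0 'ε': a→1 b→6 c→7 d→13
  n1 'a': b→2
  n2 'ab': b→3  [P5 ends]
  n3 'abb': b→4
  n4 'abbb': a→5
  n5 'abbba': ·  [P0 ends]
  n6 'b': ·  [P1 ends]
  n7 'c': a→16 c→8
  n8 'cc': d→9
  n9 'ccd': d→10
  n10 'ccdd': d→11
  n11 'ccddd': a→12
  n12 'ccddda': ·  [P2 ends]
  n13 'd': a→14
  n14 'da': b→15
  n15 'dab': ·  [P3 ends]
  n16 'ca': c→17
  n17 'cac': ·  [P4 ends]

Failure links (BFS by depth):
  fail(1) 'a': from fail(0)=0 chase 'a': 0 ⇒ 0;  out=∅∪out(0)=∅
  fail(6) 'b': from fail(0)=0 chase 'b': 0 ⇒ 0;  out={1}∪out(0)={1}
  fail(7) 'c': from fail(0)=0 chase 'c': 0 ⇒ 0;  out=∅∪out(0)=∅
  fail(13) 'd': from fail(0)=0 chase 'd': 0 ⇒ 0;  out=∅∪out(0)=∅
  fail(2) 'ab': from fail(1)=0 chase 'b': 0 ⇒ 6;  out={5}∪out(6)={1,5}
  fail(8) 'cc': from fail(7)=0 chase 'c': 0 ⇒ 7;  out=∅∪out(7)=∅
  fail(14) 'da': from fail(13)=0 chase 'a': 0 ⇒ 1;  out=∅∪out(1)=∅
  fail(16) 'ca': from fail(7)=0 chase 'a': 0 ⇒ 1;  out=∅∪out(1)=∅
  fail(3) 'abb': from fail(2)=6 chase 'b': 6→0 ⇒ 6;  out=∅∪out(6)={1}
  fail(9) 'ccd': from fail(8)=7 chase 'd': 7→0 ⇒ 13;  out=∅∪out(13)=∅
  fail(15) 'dab': from fail(14)=1 chase 'b': 1 ⇒ 2;  out={3}∪out(2)={1,3,5}
  fail(17) 'cac': from fail(16)=1 chase 'c': 1→0 ⇒ 7;  out={4}∪out(7)={4}
  fail(4) 'abbb': from fail(3)=6 chase 'b': 6→0 ⇒ 6;  out=∅∪out(6)={1}
  fail(10) 'ccdd': from fail(9)=13 chase 'd': 13→0 ⇒ 13;  out=∅∪out(13)=∅
  fail(5) 'abbba': from fail(4)=6 chase 'a': 6→0 ⇒ 1;  out={0}∪out(1)={0}
  fail(11) 'ccddd': from fail(10)=13 chase 'd': 13→0 ⇒ 13;  out=∅∪out(13)=∅
  fail(12) 'ccddda': from fail(11)=13 chase 'a': 13 ⇒ 14;  out={2}∪out(14)={2}

Run:
i=0 'a': node 0→1
i=1 'b': node 1→2  ** P1@[1:1],P5@[0:1]
i=2 'b': node 2→3  ** P1@[2:2]
i=3 'd': node 3→13 (fail-walked)
i=4 'd': node 13→13 (fail-walked)
i=5 'c': node 13→7 (fail-walked)
i=6 'a': node 7→16
i=7 'c': node 16→17  ** P4@[5:7]
i=8 'd': node 17→13 (fail-walked)
i=9 'a': node 13→14
i=10 'b': node 14→15  ** P1@[10:10],P3@[8:10],P5@[9:10]
i=11 'b': node 15→3 (fail-walked)  ** P1@[11:11]
i=12 'b': node 3→4  ** P1@[12:12]
i=13 'a': node 4→5  ** P0@[9:13]
i=14 'd': node 5→13 (fail-walked)
i=15 'a': node 13→14
i=16 'c': node 14→7 (fail-walked)
i=17 'c': node 7→8
i=18 'd': node 8→9
i=19 'd': node 9→10
i=20 'd': node 10→11

Result: [[1,1],[1,5],[2,1],[7,4],[10,1],[10,3],[10,5],[11,1],[12,1],[13,0]]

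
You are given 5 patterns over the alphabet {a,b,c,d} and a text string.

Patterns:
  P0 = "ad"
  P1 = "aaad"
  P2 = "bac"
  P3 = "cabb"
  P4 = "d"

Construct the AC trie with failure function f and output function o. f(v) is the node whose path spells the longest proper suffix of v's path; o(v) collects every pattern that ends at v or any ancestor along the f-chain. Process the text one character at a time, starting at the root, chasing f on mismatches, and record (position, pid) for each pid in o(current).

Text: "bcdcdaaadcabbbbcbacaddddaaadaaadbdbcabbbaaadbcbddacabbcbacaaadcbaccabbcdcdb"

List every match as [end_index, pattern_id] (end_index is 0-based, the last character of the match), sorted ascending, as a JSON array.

Build automaton:
Trie (insert patterns):
  0='ε' goto a→1 b→6 c→9 d→13
  1='a' goto a→3 d→2
  2='ad' goto ·  [P0 ends]
  3='aa' goto a→4
  4='aaa' goto d→5
  5='aaad' goto ·  [P1 ends]
  6='b' goto a→7
  7='ba' goto c→8
  8='bac' goto ·  [P2 ends]
  9='c' goto a→10
  10='ca' goto b→11
  11='cab' goto b→12
  12='cabb' goto ·  [P3 ends]
  13='d' goto ·  [P4 ends]

BFS fail/out derivation:
  fail(1) 'a': from fail(0)=0 chase 'a': 0 ⇒ 0;  out=∅∪out(0)=∅
  fail(6) 'b': from fail(0)=0 chase 'b': 0 ⇒ 0;  out=∅∪out(0)=∅
  fail(9) 'c': from fail(0)=0 chase 'c': 0 ⇒ 0;  out=∅∪out(0)=∅
  fail(13) 'd': from fail(0)=0 chase 'd': 0 ⇒ 0;  out={4}∪out(0)={4}
  fail(2) 'ad': from fail(1)=0 chase 'd': 0 ⇒ 13;  out={0}∪out(13)={0,4}
  fail(3) 'aa': from fail(1)=0 chase 'a': 0 ⇒ 1;  out=∅∪out(1)=∅
  fail(7) 'ba': from fail(6)=0 chase 'a': 0 ⇒ 1;  out=∅∪out(1)=∅
  fail(10) 'ca': from fail(9)=0 chase 'a': 0 ⇒ 1;  out=∅∪out(1)=∅
  fail(4) 'aaa': from fail(3)=1 chase 'a': 1 ⇒ 3;  out=∅∪out(3)=∅
  fail(8) 'bac': from fail(7)=1 chase 'c': 1→0 ⇒ 9;  out={2}∪out(9)={2}
  fail(11) 'cab': from fail(10)=1 chase 'b': 1→0 ⇒ 6;  out=∅∪out(6)=∅
  fail(5) 'aaad': from fail(4)=3 chase 'd': 3→1 ⇒ 2;  out={1}∪out(2)={0,1,4}
  fail(12) 'cabb': from fail(11)=6 chase 'b': 6→0 ⇒ 6;  out={3}∪out(6)={3}

Scan:
i=0 'b': node 0→6
i=1 'c': node 6→9 ·f
i=2 'd': node 9→13 ·f  → match P4@[2:2]
i=3 'c': node 13→9 ·f
i=4 'd': node 9→13 ·f  → match P4@[4:4]
i=5 'a': node 13→1 ·f
i=6 'a': node 1→3
i=7 'a': node 3→4
i=8 'd': node 4→5  → match P0@[7:8],P1@[5:8],P4@[8:8]
i=9 'c': node 5→9 ·f
i=10 'a': node 9→10
i=11 'b': node 10→11
i=12 'b': node 11→12  → match P3@[9:12]
i=13 'b': node 12→6 ·f
i=14 'b': node 6→6 ·f
i=15 'c': node 6→9 ·f
i=16 'b': node 9→6 ·f
i=17 'a': node 6→7
i=18 'c': node 7→8  → match P2@[16:18]
i=19 'a': node 8→10 ·f
i=20 'd': node 10→2 ·f  → match P0@[19:20],P4@[20:20]
i=21 'd': node 2→13 ·f  → match P4@[21:21]
i=22 'd': node 13→13 ·f  → match P4@[22:22]
i=23 'd': node 13→13 ·f  → match P4@[23:23]
i=24 'a': node 13→1 ·f
i=25 'a': node 1→3
i=26 'a': node 3→4
i=27 'd': node 4→5  → match P0@[26:27],P1@[24:27],P4@[27:27]
i=28 'a': node 5→1 ·f
i=29 'a': node 1→3
i=30 'a': node 3→4
i=31 'd': node 4→5  → match P0@[30:31],P1@[28:31],P4@[31:31]
i=32 'b': node 5→6 ·f
i=33 'd': node 6→13 ·f  → match P4@[33:33]
i=34 'b': node 13→6 ·f
i=35 'c': node 6→9 ·f
i=36 'a': node 9→10
i=37 'b': node 10→11
i=38 'b': node 11→12  → match P3@[35:38]
i=39 'b': node 12→6 ·f
i=40 'a': node 6→7
i=41 'a': node 7→3 ·f
i=42 'a': node 3→4
i=43 'd': node 4→5  → match P0@[42:43],P1@[40:43],P4@[43:43]
i=44 'b': node 5→6 ·f
i=45 'c': node 6→9 ·f
i=46 'b': node 9→6 ·f
i=47 'd': node 6→13 ·f  → match P4@[47:47]
i=48 'd': node 13→13 ·f  → match P4@[48:48]
i=49 'a': node 13→1 ·f
i=50 'c': node 1→9 ·f
i=51 'a': node 9→10
i=52 'b': node 10→11
i=53 'b': node 11→12  → match P3@[50:53]
i=54 'c': node 12→9 ·f
i=55 'b': node 9→6 ·f
i=56 'a': node 6→7
i=57 'c': node 7→8  → match P2@[55:57]
i=58 'a': node 8→10 ·f
i=59 'a': node 10→3 ·f
i=60 'a': node 3→4
i=61 'd': node 4→5  → match P0@[60:61],P1@[58:61],P4@[61:61]
i=62 'c': node 5→9 ·f
i=63 'b': node 9→6 ·f
i=64 'a': node 6→7
i=65 'c': node 7→8  → match P2@[63:65]
i=66 'c': node 8→9 ·f
i=67 'a': node 9→10
i=68 'b': node 10→11
i=69 'b': node 11→12  → match P3@[66:69]
i=70 'c': node 12→9 ·f
i=71 'd': node 9→13 ·f  → match P4@[71:71]
i=72 'c': node 13→9 ·f
i=73 'd': node 9→13 ·f  → match P4@[73:73]
i=74 'b': node 13→6 ·f

Matches: [[2,4],[4,4],[8,0],[8,1],[8,4],[12,3],[18,2],[20,0],[20,4],[21,4],[22,4],[23,4],[27,0],[27,1],[27,4],[31,0],[31,1],[31,4],[33,4],[38,3],[43,0],[43,1],[43,4],[47,4],[48,4],[53,3],[57,2],[61,0],[61,1],[61,4],[65,2],[69,3],[71,4],[73,4]]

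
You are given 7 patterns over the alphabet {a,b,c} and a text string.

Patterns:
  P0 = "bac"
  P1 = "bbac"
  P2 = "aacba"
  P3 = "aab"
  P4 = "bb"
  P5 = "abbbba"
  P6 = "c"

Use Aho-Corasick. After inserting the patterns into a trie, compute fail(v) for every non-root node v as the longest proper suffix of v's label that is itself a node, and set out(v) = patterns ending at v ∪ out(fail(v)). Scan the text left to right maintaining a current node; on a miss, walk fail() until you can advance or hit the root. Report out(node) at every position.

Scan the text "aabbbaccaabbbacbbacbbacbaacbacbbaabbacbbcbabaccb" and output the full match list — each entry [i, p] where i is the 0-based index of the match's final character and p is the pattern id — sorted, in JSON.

Construct AC machine:
Trie (insert patterns):
  0='ε' goto a→7 b→1 c→18
  1='b' goto a→2 b→4
  2='ba' goto c→3
  3='bac' goto ·  [P0 ends]
  4='bb' goto a→5  [P4 ends]
  5='bba' goto c→6
  6='bbac' goto ·  [P1 ends]
  7='a' goto a→8 b→13
  8='aa' goto b→12 c→9
  9='aac' goto b→10
  10='aacb' goto a→11
  11='aacba' goto ·  [P2 ends]
  12='aab' goto ·  [P3 ends]
  13='ab' goto b→14
  14='abb' goto b→15
  15='abbb' goto b→16
  16='abbbb' goto a→17
  17='abbbba' goto ·  [P5 ends]
  18='c' goto ·  [P6 ends]

Failure links (BFS by depth):
  fail(1) 'b': from fail(0)=0 chase 'b': 0 ⇒ 0;  out=∅∪out(0)=∅
  fail(7) 'a': from fail(0)=0 chase 'a': 0 ⇒ 0;  out=∅∪out(0)=∅
  fail(18) 'c': from fail(0)=0 chase 'c': 0 ⇒ 0;  out={6}∪out(0)={6}
  fail(2) 'ba': from fail(1)=0 chase 'a': 0 ⇒ 7;  out=∅∪out(7)=∅
  fail(4) 'bb': from fail(1)=0 chase 'b': 0 ⇒ 1;  out={4}∪out(1)={4}
  fail(8) 'aa': from fail(7)=0 chase 'a': 0 ⇒ 7;  out=∅∪out(7)=∅
  fail(13) 'ab': from fail(7)=0 chase 'b': 0 ⇒ 1;  out=∅∪out(1)=∅
  fail(3) 'bac': from fail(2)=7 chase 'c': 7→0 ⇒ 18;  out={0}∪out(18)={0,6}
  fail(5) 'bba': from fail(4)=1 chase 'a': 1 ⇒ 2;  out=∅∪out(2)=∅
  fail(9) 'aac': from fail(8)=7 chase 'c': 7→0 ⇒ 18;  out=∅∪out(18)={6}
  fail(12) 'aab': from fail(8)=7 chase 'b': 7 ⇒ 13;  out={3}∪out(13)={3}
  fail(14) 'abb': from fail(13)=1 chase 'b': 1 ⇒ 4;  out=∅∪out(4)={4}
  fail(6) 'bbac': from fail(5)=2 chase 'c': 2 ⇒ 3;  out={1}∪out(3)={0,1,6}
  fail(10) 'aacb': from fail(9)=18 chase 'b': 18→0 ⇒ 1;  out=∅∪out(1)=∅
  fail(15) 'abbb': from fail(14)=4 chase 'b': 4→1 ⇒ 4;  out=∅∪out(4)={4}
  fail(11) 'aacba': from fail(10)=1 chase 'a': 1 ⇒ 2;  out={2}∪out(2)={2}
  fail(16) 'abbbb': from fail(15)=4 chase 'b': 4→1 ⇒ 4;  out=∅∪out(4)={4}
  fail(17) 'abbbba': from fail(16)=4 chase 'a': 4 ⇒ 5;  out={5}∪out(5)={5}

Run:
[0] read 'a'  n0⇒n7
[1] read 'a'  n7⇒n8
[2] read 'b'  n8⇒n12  ** P3@[0:2]
[3] read 'b'  n12⇒n14 (fail-walked)  ** P4@[2:3]
[4] read 'b'  n14⇒n15  ** P4@[3:4]
[5] read 'a'  n15⇒n5 (fail-walked)
[6] read 'c'  n5⇒n6  ** P0@[4:6],P1@[3:6],P6@[6:6]
[7] read 'c'  n6⇒n18 (fail-walked)  ** P6@[7:7]
[8] read 'a'  n18⇒n7 (fail-walked)
[9] read 'a'  n7⇒n8
[10] read 'b'  n8⇒n12  ** P3@[8:10]
[11] read 'b'  n12⇒n14 (fail-walked)  ** P4@[10:11]
[12] read 'b'  n14⇒n15  ** P4@[11:12]
[13] read 'a'  n15⇒n5 (fail-walked)
[14] read 'c'  n5⇒n6  ** P0@[12:14],P1@[11:14],P6@[14:14]
[15] read 'b'  n6⇒n1 (fail-walked)
[16] read 'b'  n1⇒n4  ** P4@[15:16]
[17] read 'a'  n4⇒n5
[18] read 'c'  n5⇒n6  ** P0@[16:18],P1@[15:18],P6@[18:18]
[19] read 'b'  n6⇒n1 (fail-walked)
[20] read 'b'  n1⇒n4  ** P4@[19:20]
[21] read 'a'  n4⇒n5
[22] read 'c'  n5⇒n6  ** P0@[20:22],P1@[19:22],P6@[22:22]
[23] read 'b'  n6⇒n1 (fail-walked)
[24] read 'a'  n1⇒n2
[25] read 'a'  n2⇒n8 (fail-walked)
[26] read 'c'  n8⇒n9  ** P6@[26:26]
[27] read 'b'  n9⇒n10
[28] read 'a'  n10⇒n11  ** P2@[24:28]
[29] read 'c'  n11⇒n3 (fail-walked)  ** P0@[27:29],P6@[29:29]
[30] read 'b'  n3⇒n1 (fail-walked)
[31] read 'b'  n1⇒n4  ** P4@[30:31]
[32] read 'a'  n4⇒n5
[33] read 'a'  n5⇒n8 (fail-walked)
[34] read 'b'  n8⇒n12  ** P3@[32:34]
[35] read 'b'  n12⇒n14 (fail-walked)  ** P4@[34:35]
[36] read 'a'  n14⇒n5 (fail-walked)
[37] read 'c'  n5⇒n6  ** P0@[35:37],P1@[34:37],P6@[37:37]
[38] read 'b'  n6⇒n1 (fail-walked)
[39] read 'b'  n1⇒n4  ** P4@[38:39]
[40] read 'c'  n4⇒n18 (fail-walked)  ** P6@[40:40]
[41] read 'b'  n18⇒n1 (fail-walked)
[42] read 'a'  n1⇒n2
[43] read 'b'  n2⇒n13 (fail-walked)
[44] read 'a'  n13⇒n2 (fail-walked)
[45] read 'c'  n2⇒n3  ** P0@[43:45],P6@[45:45]
[46] read 'c'  n3⇒n18 (fail-walked)  ** P6@[46:46]
[47] read 'b'  n18⇒n1 (fail-walked)

Matches: [[2,3],[3,4],[4,4],[6,0],[6,1],[6,6],[7,6],[10,3],[11,4],[12,4],[14,0],[14,1],[14,6],[16,4],[18,0],[18,1],[18,6],[20,4],[22,0],[22,1],[22,6],[26,6],[28,2],[29,0],[29,6],[31,4],[34,3],[35,4],[37,0],[37,1],[37,6],[39,4],[40,6],[45,0],[45,6],[46,6]]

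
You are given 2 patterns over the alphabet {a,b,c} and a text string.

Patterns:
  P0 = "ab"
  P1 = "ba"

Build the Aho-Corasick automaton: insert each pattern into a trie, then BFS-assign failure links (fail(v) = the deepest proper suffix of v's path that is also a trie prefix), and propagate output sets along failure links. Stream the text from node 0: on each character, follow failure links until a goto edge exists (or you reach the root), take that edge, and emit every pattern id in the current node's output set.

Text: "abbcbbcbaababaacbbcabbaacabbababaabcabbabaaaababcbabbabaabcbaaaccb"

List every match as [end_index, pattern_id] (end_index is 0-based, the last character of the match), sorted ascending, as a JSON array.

Build automaton:
Trie nodes:
  n0 'ε': a→1 b→3
  n1 'a': b→2
  n2 'ab': ·  ←P0
  n3 'b': a→4
  n4 'ba': ·  ←P1

BFS fail/out derivation:
  fail(1) 'a': from fail(0)=0 chase 'a': 0 ⇒ 0;  out=∅∪out(0)=∅
  fail(3) 'b': from fail(0)=0 chase 'b': 0 ⇒ 0;  out=∅∪out(0)=∅
  fail(2) 'ab': from fail(1)=0 chase 'b': 0 ⇒ 3;  out={0}∪out(3)={0}
  fail(4) 'ba': from fail(3)=0 chase 'a': 0 ⇒ 1;  out={1}∪out(1)={1}

Text stream:
[0] read 'a'  n0⇒n1
[1] read 'b'  n1⇒n2  ** P0@[0:1]
[2] read 'b'  n2⇒n3 ·f
[3] read 'c'  n3⇒n0 ·f
[4] read 'b'  n0⇒n3
[5] read 'b'  n3⇒n3 ·f
[6] read 'c'  n3⇒n0 ·f
[7] read 'b'  n0⇒n3
[8] read 'a'  n3⇒n4  ** P1@[7:8]
[9] read 'a'  n4⇒n1 ·f
[10] read 'b'  n1⇒n2  ** P0@[9:10]
[11] read 'a'  n2⇒n4 ·f  ** P1@[10:11]
[12] read 'b'  n4⇒n2 ·f  ** P0@[11:12]
[13] read 'a'  n2⇒n4 ·f  ** P1@[12:13]
[14] read 'a'  n4⇒n1 ·f
[15] read 'c'  n1⇒n0 ·f
[16] read 'b'  n0⇒n3
[17] read 'b'  n3⇒n3 ·f
[18] read 'c'  n3⇒n0 ·f
[19] read 'a'  n0⇒n1
[20] read 'b'  n1⇒n2  ** P0@[19:20]
[21] read 'b'  n2⇒n3 ·f
[22] read 'a'  n3⇒n4  ** P1@[21:22]
[23] read 'a'  n4⇒n1 ·f
[24] read 'c'  n1⇒n0 ·f
[25] read 'a'  n0⇒n1
[26] read 'b'  n1⇒n2  ** P0@[25:26]
[27] read 'b'  n2⇒n3 ·f
[28] read 'a'  n3⇒n4  ** P1@[27:28]
[29] read 'b'  n4⇒n2 ·f  ** P0@[28:29]
[30] read 'a'  n2⇒n4 ·f  ** P1@[29:30]
[31] read 'b'  n4⇒n2 ·f  ** P0@[30:31]
[32] read 'a'  n2⇒n4 ·f  ** P1@[31:32]
[33] read 'a'  n4⇒n1 ·f
[34] read 'b'  n1⇒n2  ** P0@[33:34]
[35] read 'c'  n2⇒n0 ·f
[36] read 'a'  n0⇒n1
[37] read 'b'  n1⇒n2  ** P0@[36:37]
[38] read 'b'  n2⇒n3 ·f
[39] read 'a'  n3⇒n4  ** P1@[38:39]
[40] read 'b'  n4⇒n2 ·f  ** P0@[39:40]
[41] read 'a'  n2⇒n4 ·f  ** P1@[40:41]
[42] read 'a'  n4⇒n1 ·f
[43] read 'a'  n1⇒n1 ·f
[44] read 'a'  n1⇒n1 ·f
[45] read 'b'  n1⇒n2  ** P0@[44:45]
[46] read 'a'  n2⇒n4 ·f  ** P1@[45:46]
[47] read 'b'  n4⇒n2 ·f  ** P0@[46:47]
[48] read 'c'  n2⇒n0 ·f
[49] read 'b'  n0⇒n3
[50] read 'a'  n3⇒n4  ** P1@[49:50]
[51] read 'b'  n4⇒n2 ·f  ** P0@[50:51]
[52] read 'b'  n2⇒n3 ·f
[53] read 'a'  n3⇒n4  ** P1@[52:53]
[54] read 'b'  n4⇒n2 ·f  ** P0@[53:54]
[55] read 'a'  n2⇒n4 ·f  ** P1@[54:55]
[56] read 'a'  n4⇒n1 ·f
[57] read 'b'  n1⇒n2  ** P0@[56:57]
[58] read 'c'  n2⇒n0 ·f
[59] read 'b'  n0⇒n3
[60] read 'a'  n3⇒n4  ** P1@[59:60]
[61] read 'a'  n4⇒n1 ·f
[62] read 'a'  n1⇒n1 ·f
[63] read 'c'  n1⇒n0 ·f
[64] read 'c'  n0⇒n0
[65] read 'b'  n0⇒n3

Matches: [[1,0],[8,1],[10,0],[11,1],[12,0],[13,1],[20,0],[22,1],[26,0],[28,1],[29,0],[30,1],[31,0],[32,1],[34,0],[37,0],[39,1],[40,0],[41,1],[45,0],[46,1],[47,0],[50,1],[51,0],[53,1],[54,0],[55,1],[57,0],[60,1]]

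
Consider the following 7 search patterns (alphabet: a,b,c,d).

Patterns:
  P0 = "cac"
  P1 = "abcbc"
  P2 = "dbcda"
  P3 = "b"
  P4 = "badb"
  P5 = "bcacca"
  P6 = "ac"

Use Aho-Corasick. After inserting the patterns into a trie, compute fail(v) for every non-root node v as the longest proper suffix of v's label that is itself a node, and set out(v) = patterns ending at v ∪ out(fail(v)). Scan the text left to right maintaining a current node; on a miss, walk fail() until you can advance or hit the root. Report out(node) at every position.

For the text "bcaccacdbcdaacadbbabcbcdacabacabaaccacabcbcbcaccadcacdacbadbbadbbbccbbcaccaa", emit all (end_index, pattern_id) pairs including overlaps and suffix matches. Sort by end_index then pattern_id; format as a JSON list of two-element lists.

Construct AC machine:
Trie (insert patterns):
  n0 'ε': a→4 b→14 c→1 d→9
  n1 'c': a→2
  n2 'ca': c→3
  n3 'cac': ·  [P0 ends]
  n4 'a': b→5 c→23
  n5 'ab': c→6
  n6 'abc': b→7
  n7 'abcb': c→8
  n8 'abcbc': ·  [P1 ends]
  n9 'd': b→10
  n10 'db': c→11
  n11 'dbc': d→12
  n12 'dbcd': a→13
  n13 'dbcda': ·  [P2 ends]
  n14 'b': a→15 c→18  [P3 ends]
  n15 'ba': d→16
  n16 'bad': b→17
  n17 'badb': ·  [P4 ends]
  n18 'bc': a→19
  n19 'bca': c→20
  n20 'bcac': c→21
  n21 'bcacc': a→22
  n22 'bcacca': ·  [P5 ends]
  n23 'ac': ·  [P6 ends]

BFS fail/out derivation:
  n1('c'): parent n0 fail=0; on 'c' 0 → fail=0;  out ∅∪∅=∅
  n4('a'): parent n0 fail=0; on 'a' 0 → fail=0;  out ∅∪∅=∅
  n9('d'): parent n0 fail=0; on 'd' 0 → fail=0;  out ∅∪∅=∅
  n14('b'): parent n0 fail=0; on 'b' 0 → fail=0;  out {3}∪∅={3}
  n2('ca'): parent n1 fail=0; on 'a' 0 → fail=4;  out ∅∪∅=∅
  n5('ab'): parent n4 fail=0; on 'b' 0 → fail=14;  out ∅∪{3}={3}
  n10('db'): parent n9 fail=0; on 'b' 0 → fail=14;  out ∅∪{3}={3}
  n15('ba'): parent n14 fail=0; on 'a' 0 → fail=4;  out ∅∪∅=∅
  n18('bc'): parent n14 fail=0; on 'c' 0 → fail=1;  out ∅∪∅=∅
  n23('ac'): parent n4 fail=0; on 'c' 0 → fail=1;  out {6}∪∅={6}
  n3('cac'): parent n2 fail=4; on 'c' 4 → fail=23;  out {0}∪{6}={0,6}
  n6('abc'): parent n5 fail=14; on 'c' 14 → fail=18;  out ∅∪∅=∅
  n11('dbc'): parent n10 fail=14; on 'c' 14 → fail=18;  out ∅∪∅=∅
  n16('bad'): parent n15 fail=4; on 'd' 4→0 → fail=9;  out ∅∪∅=∅
  n19('bca'): parent n18 fail=1; on 'a' 1 → fail=2;  out ∅∪∅=∅
  n7('abcb'): parent n6 fail=18; on 'b' 18→1→0 → fail=14;  out ∅∪{3}={3}
  n12('dbcd'): parent n11 fail=18; on 'd' 18→1→0 → fail=9;  out ∅∪∅=∅
  n17('badb'): parent n16 fail=9; on 'b' 9 → fail=10;  out {4}∪{3}={3,4}
  n20('bcac'): parent n19 fail=2; on 'c' 2 → fail=3;  out ∅∪{0,6}={0,6}
  n8('abcbc'): parent n7 fail=14; on 'c' 14 → fail=18;  out {1}∪∅={1}
  n13('dbcda'): parent n12 fail=9; on 'a' 9→0 → fail=4;  out {2}∪∅={2}
  n21('bcacc'): parent n20 fail=3; on 'c' 3→23→1→0 → fail=1;  out ∅∪∅=∅
  n22('bcacca'): parent n21 fail=1; on 'a' 1 → fail=2;  out {5}∪∅={5}

Run:
i=0 'b': node 0→14  ** P3@[0:0]
i=1 'c': node 14→18
i=2 'a': node 18→19
i=3 'c': node 19→20  ** P0@[1:3],P6@[2:3]
i=4 'c': node 20→21
i=5 'a': node 21→22  ** P5@[0:5]
i=6 'c': node 22→3 (via fail)  ** P0@[4:6],P6@[5:6]
i=7 'd': node 3→9 (via fail)
i=8 'b': node 9→10  ** P3@[8:8]
i=9 'c': node 10→11
i=10 'd': node 11→12
i=11 'a': node 12→13  ** P2@[7:11]
i=12 'a': node 13→4 (via fail)
i=13 'c': node 4→23  ** P6@[12:13]
i=14 'a': node 23→2 (via fail)
i=15 'd': node 2→9 (via fail)
i=16 'b': node 9→10  ** P3@[16:16]
i=17 'b': node 10→14 (via fail)  ** P3@[17:17]
i=18 'a': node 14→15
i=19 'b': node 15→5 (via fail)  ** P3@[19:19]
i=20 'c': node 5→6
i=21 'b': node 6→7  ** P3@[21:21]
i=22 'c': node 7→8  ** P1@[18:22]
i=23 'd': node 8→9 (via fail)
i=24 'a': node 9→4 (via fail)
i=25 'c': node 4→23  ** P6@[24:25]
i=26 'a': node 23→2 (via fail)
i=27 'b': node 2→5 (via fail)  ** P3@[27:27]
i=28 'a': node 5→15 (via fail)
i=29 'c': node 15→23 (via fail)  ** P6@[28:29]
i=30 'a': node 23→2 (via fail)
i=31 'b': node 2→5 (via fail)  ** P3@[31:31]
i=32 'a': node 5→15 (via fail)
i=33 'a': node 15→4 (via fail)
i=34 'c': node 4→23  ** P6@[33:34]
i=35 'c': node 23→1 (via fail)
i=36 'a': node 1→2
i=37 'c': node 2→3  ** P0@[35:37],P6@[36:37]
i=38 'a': node 3→2 (via fail)
i=39 'b': node 2→5 (via fail)  ** P3@[39:39]
i=40 'c': node 5→6
i=41 'b': node 6→7  ** P3@[41:41]
i=42 'c': node 7→8  ** P1@[38:42]
i=43 'b': node 8→14 (via fail)  ** P3@[43:43]
i=44 'c': node 14→18
i=45 'a': node 18→19
i=46 'c': node 19→20  ** P0@[44:46],P6@[45:46]
i=47 'c': node 20→21
i=48 'a': node 21→22  ** P5@[43:48]
i=49 'd': node 22→9 (via fail)
i=50 'c': node 9→1 (via fail)
i=51 'a': node 1→2
i=52 'c': node 2→3  ** P0@[50:52],P6@[51:52]
i=53 'd': node 3→9 (via fail)
i=54 'a': node 9→4 (via fail)
i=55 'c': node 4→23  ** P6@[54:55]
i=56 'b': node 23→14 (via fail)  ** P3@[56:56]
i=57 'a': node 14→15
i=58 'd': node 15→16
i=59 'b': node 16→17  ** P3@[59:59],P4@[56:59]
i=60 'b': node 17→14 (via fail)  ** P3@[60:60]
i=61 'a': node 14→15
i=62 'd': node 15→16
i=63 'b': node 16→17  ** P3@[63:63],P4@[60:63]
i=64 'b': node 17→14 (via fail)  ** P3@[64:64]
i=65 'b': node 14→14 (via fail)  ** P3@[65:65]
i=66 'c': node 14→18
i=67 'c': node 18→1 (via fail)
i=68 'b': node 1→14 (via fail)  ** P3@[68:68]
i=69 'b': node 14→14 (via fail)  ** P3@[69:69]
i=70 'c': node 14→18
i=71 'a': node 18→19
i=72 'c': node 19→20  ** P0@[70:72],P6@[71:72]
i=73 'c': node 20→21
i=74 'a': node 21→22  ** P5@[69:74]
i=75 'a': node 22→4 (via fail)

All matches (sorted): [[0,3],[3,0],[3,6],[5,5],[6,0],[6,6],[8,3],[11,2],[13,6],[16,3],[17,3],[19,3],[21,3],[22,1],[25,6],[27,3],[29,6],[31,3],[34,6],[37,0],[37,6],[39,3],[41,3],[42,1],[43,3],[46,0],[46,6],[48,5],[52,0],[52,6],[55,6],[56,3],[59,3],[59,4],[60,3],[63,3],[63,4],[64,3],[65,3],[68,3],[69,3],[72,0],[72,6],[74,5]]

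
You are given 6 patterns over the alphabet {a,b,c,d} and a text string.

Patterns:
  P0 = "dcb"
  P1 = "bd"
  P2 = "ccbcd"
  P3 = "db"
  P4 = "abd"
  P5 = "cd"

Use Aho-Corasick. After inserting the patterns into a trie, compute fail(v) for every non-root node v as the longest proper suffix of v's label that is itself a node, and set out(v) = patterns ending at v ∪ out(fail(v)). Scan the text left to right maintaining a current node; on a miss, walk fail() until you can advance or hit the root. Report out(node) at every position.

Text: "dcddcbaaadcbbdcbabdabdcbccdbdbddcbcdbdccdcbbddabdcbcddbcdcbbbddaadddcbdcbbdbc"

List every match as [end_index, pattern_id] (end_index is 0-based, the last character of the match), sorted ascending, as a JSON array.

Construct AC machine:
Trie (insert patterns):
  n0 'ε': a→12 b→4 c→6 d→1
  n1 'd': b→11 c→2
  n2 'dc': b→3
  n3 'dcb': ·  [P0 ends]
  n4 'b': d→5
  n5 'bd': ·  [P1 ends]
  n6 'c': c→7 d→15
  n7 'cc': b→8
  n8 'ccb': c→9
  n9 'ccbc': d→10
  n10 'ccbcd': ·  [P2 ends]
  n11 'db': ·  [P3 ends]
  n12 'a': b→13
  n13 'ab': d→14
  n14 'abd': ·  [P4 ends]
  n15 'cd': ·  [P5 ends]

Failure links (BFS by depth):
  n1('d'): parent n0 fail=0; on 'd' 0 → fail=0;  out ∅∪∅=∅
  n4('b'): parent n0 fail=0; on 'b' 0 → fail=0;  out ∅∪∅=∅
  n6('c'): parent n0 fail=0; on 'c' 0 → fail=0;  out ∅∪∅=∅
  n12('a'): parent n0 fail=0; on 'a' 0 → fail=0;  out ∅∪∅=∅
  n2('dc'): parent n1 fail=0; on 'c' 0 → fail=6;  out ∅∪∅=∅
  n5('bd'): parent n4 fail=0; on 'd' 0 → fail=1;  out {1}∪∅={1}
  n7('cc'): parent n6 fail=0; on 'c' 0 → fail=6;  out ∅∪∅=∅
  n11('db'): parent n1 fail=0; on 'b' 0 → fail=4;  out {3}∪∅={3}
  n13('ab'): parent n12 fail=0; on 'b' 0 → fail=4;  out ∅∪∅=∅
  n15('cd'): parent n6 fail=0; on 'd' 0 → fail=1;  out {5}∪∅={5}
  n3('dcb'): parent n2 fail=6; on 'b' 6→0 → fail=4;  out {0}∪∅={0}
  n8('ccb'): parent n7 fail=6; on 'b' 6→0 → fail=4;  out ∅∪∅=∅
  n14('abd'): parent n13 fail=4; on 'd' 4 → fail=5;  out {4}∪{1}={1,4}
  n9('ccbc'): parent n8 fail=4; on 'c' 4→0 → fail=6;  out ∅∪∅=∅
  n10('ccbcd'): parent n9 fail=6; on 'd' 6 → fail=15;  out {2}∪{5}={2,5}

Text stream:
pos 0 'd': at 1
pos 1 'c': at 2
pos 2 'd': at 15 ·f  emit P5@[1:2]
pos 3 'd': at 1 ·f
pos 4 'c': at 2
pos 5 'b': at 3  emit P0@[3:5]
pos 6 'a': at 12 ·f
pos 7 'a': at 12 ·f
pos 8 'a': at 12 ·f
pos 9 'd': at 1 ·f
pos 10 'c': at 2
pos 11 'b': at 3  emit P0@[9:11]
pos 12 'b': at 4 ·f
pos 13 'd': at 5  emit P1@[12:13]
pos 14 'c': at 2 ·f
pos 15 'b': at 3  emit P0@[13:15]
pos 16 'a': at 12 ·f
pos 17 'b': at 13
pos 18 'd': at 14  emit P1@[17:18],P4@[16:18]
pos 19 'a': at 12 ·f
pos 20 'b': at 13
pos 21 'd': at 14  emit P1@[20:21],P4@[19:21]
pos 22 'c': at 2 ·f
pos 23 'b': at 3  emit P0@[21:23]
pos 24 'c': at 6 ·f
pos 25 'c': at 7
pos 26 'd': at 15 ·f  emit P5@[25:26]
pos 27 'b': at 11 ·f  emit P3@[26:27]
pos 28 'd': at 5 ·f  emit P1@[27:28]
pos 29 'b': at 11 ·f  emit P3@[28:29]
pos 30 'd': at 5 ·f  emit P1@[29:30]
pos 31 'd': at 1 ·f
pos 32 'c': at 2
pos 33 'b': at 3  emit P0@[31:33]
pos 34 'c': at 6 ·f
pos 35 'd': at 15  emit P5@[34:35]
pos 36 'b': at 11 ·f  emit P3@[35:36]
pos 37 'd': at 5 ·f  emit P1@[36:37]
pos 38 'c': at 2 ·f
pos 39 'c': at 7 ·f
pos 40 'd': at 15 ·f  emit P5@[39:40]
pos 41 'c': at 2 ·f
pos 42 'b': at 3  emit P0@[40:42]
pos 43 'b': at 4 ·f
pos 44 'd': at 5  emit P1@[43:44]
pos 45 'd': at 1 ·f
pos 46 'a': at 12 ·f
pos 47 'b': at 13
pos 48 'd': at 14  emit P1@[47:48],P4@[46:48]
pos 49 'c': at 2 ·f
pos 50 'b': at 3  emit P0@[48:50]
pos 51 'c': at 6 ·f
pos 52 'd': at 15  emit P5@[51:52]
pos 53 'd': at 1 ·f
pos 54 'b': at 11  emit P3@[53:54]
pos 55 'c': at 6 ·f
pos 56 'd': at 15  emit P5@[55:56]
pos 57 'c': at 2 ·f
pos 58 'b': at 3  emit P0@[56:58]
pos 59 'b': at 4 ·f
pos 60 'b': at 4 ·f
pos 61 'd': at 5  emit P1@[60:61]
pos 62 'd': at 1 ·f
pos 63 'a': at 12 ·f
pos 64 'a': at 12 ·f
pos 65 'd': at 1 ·f
pos 66 'd': at 1 ·f
pos 67 'd': at 1 ·f
pos 68 'c': at 2
pos 69 'b': at 3  emit P0@[67:69]
pos 70 'd': at 5 ·f  emit P1@[69:70]
pos 71 'c': at 2 ·f
pos 72 'b': at 3  emit P0@[70:72]
pos 73 'b': at 4 ·f
pos 74 'd': at 5  emit P1@[73:74]
pos 75 'b': at 11 ·f  emit P3@[74:75]
pos 76 'c': at 6 ·f

Matches: [[2,5],[5,0],[11,0],[13,1],[15,0],[18,1],[18,4],[21,1],[21,4],[23,0],[26,5],[27,3],[28,1],[29,3],[30,1],[33,0],[35,5],[36,3],[37,1],[40,5],[42,0],[44,1],[48,1],[48,4],[50,0],[52,5],[54,3],[56,5],[58,0],[61,1],[69,0],[70,1],[72,0],[74,1],[75,3]]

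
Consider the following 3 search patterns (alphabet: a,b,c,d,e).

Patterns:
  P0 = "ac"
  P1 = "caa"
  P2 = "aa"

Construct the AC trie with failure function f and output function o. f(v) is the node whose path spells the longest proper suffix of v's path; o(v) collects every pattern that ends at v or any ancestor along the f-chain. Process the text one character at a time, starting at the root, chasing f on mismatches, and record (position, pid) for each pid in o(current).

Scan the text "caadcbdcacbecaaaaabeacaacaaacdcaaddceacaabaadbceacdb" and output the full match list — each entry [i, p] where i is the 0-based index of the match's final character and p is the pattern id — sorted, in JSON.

Construct AC machine:
Trie (insert patterns):
  0='ε' goto a→1 c→3
  1='a' goto a→6 c→2
  2='ac' goto ·  ←P0
  3='c' goto a→4
  4='ca' goto a→5
  5='caa' goto ·  ←P1
  6='aa' goto ·  ←P2

Failure links (BFS by depth):
  n1('a'): parent n0 fail=0; on 'a' 0 → fail=0;  out ∅∪∅=∅
  n3('c'): parent n0 fail=0; on 'c' 0 → fail=0;  out ∅∪∅=∅
  n2('ac'): parent n1 fail=0; on 'c' 0 → fail=3;  out {0}∪∅={0}
  n4('ca'): parent n3 fail=0; on 'a' 0 → fail=1;  out ∅∪∅=∅
  n6('aa'): parent n1 fail=0; on 'a' 0 → fail=1;  out {2}∪∅={2}
  n5('caa'): parent n4 fail=1; on 'a' 1 → fail=6;  out {1}∪{2}={1,2}

Scan:
[0] read 'c'  n0⇒n3
[1] read 'a'  n3⇒n4
[2] read 'a'  n4⇒n5  emit P1@[0:2],P2@[1:2]
[3] read 'd'  n5⇒n0 (via fail)
[4] read 'c'  n0⇒n3
[5] read 'b'  n3⇒n0 (via fail)
[6] read 'd'  n0⇒n0
[7] read 'c'  n0⇒n3
[8] read 'a'  n3⇒n4
[9] read 'c'  n4⇒n2 (via fail)  emit P0@[8:9]
[10] read 'b'  n2⇒n0 (via fail)
[11] read 'e'  n0⇒n0
[12] read 'c'  n0⇒n3
[13] read 'a'  n3⇒n4
[14] read 'a'  n4⇒n5  emit P1@[12:14],P2@[13:14]
[15] read 'a'  n5⇒n6 (via fail)  emit P2@[14:15]
[16] read 'a'  n6⇒n6 (via fail)  emit P2@[15:16]
[17] read 'a'  n6⇒n6 (via fail)  emit P2@[16:17]
[18] read 'b'  n6⇒n0 (via fail)
[19] read 'e'  n0⇒n0
[20] read 'a'  n0⇒n1
[21] read 'c'  n1⇒n2  emit P0@[20:21]
[22] read 'a'  n2⇒n4 (via fail)
[23] read 'a'  n4⇒n5  emit P1@[21:23],P2@[22:23]
[24] read 'c'  n5⇒n2 (via fail)  emit P0@[23:24]
[25] read 'a'  n2⇒n4 (via fail)
[26] read 'a'  n4⇒n5  emit P1@[24:26],P2@[25:26]
[27] read 'a'  n5⇒n6 (via fail)  emit P2@[26:27]
[28] read 'c'  n6⇒n2 (via fail)  emit P0@[27:28]
[29] read 'd'  n2⇒n0 (via fail)
[30] read 'c'  n0⇒n3
[31] read 'a'  n3⇒n4
[32] read 'a'  n4⇒n5  emit P1@[30:32],P2@[31:32]
[33] read 'd'  n5⇒n0 (via fail)
[34] read 'd'  n0⇒n0
[35] read 'c'  n0⇒n3
[36] read 'e'  n3⇒n0 (via fail)
[37] read 'a'  n0⇒n1
[38] read 'c'  n1⇒n2  emit P0@[37:38]
[39] read 'a'  n2⇒n4 (via fail)
[40] read 'a'  n4⇒n5  emit P1@[38:40],P2@[39:40]
[41] read 'b'  n5⇒n0 (via fail)
[42] read 'a'  n0⇒n1
[43] read 'a'  n1⇒n6  emit P2@[42:43]
[44] read 'd'  n6⇒n0 (via fail)
[45] read 'b'  n0⇒n0
[46] read 'c'  n0⇒n3
[47] read 'e'  n3⇒n0 (via fail)
[48] read 'a'  n0⇒n1
[49] read 'c'  n1⇒n2  emit P0@[48:49]
[50] read 'd'  n2⇒n0 (via fail)
[51] read 'b'  n0⇒n0

Matches: [[2,1],[2,2],[9,0],[14,1],[14,2],[15,2],[16,2],[17,2],[21,0],[23,1],[23,2],[24,0],[26,1],[26,2],[27,2],[28,0],[32,1],[32,2],[38,0],[40,1],[40,2],[43,2],[49,0]]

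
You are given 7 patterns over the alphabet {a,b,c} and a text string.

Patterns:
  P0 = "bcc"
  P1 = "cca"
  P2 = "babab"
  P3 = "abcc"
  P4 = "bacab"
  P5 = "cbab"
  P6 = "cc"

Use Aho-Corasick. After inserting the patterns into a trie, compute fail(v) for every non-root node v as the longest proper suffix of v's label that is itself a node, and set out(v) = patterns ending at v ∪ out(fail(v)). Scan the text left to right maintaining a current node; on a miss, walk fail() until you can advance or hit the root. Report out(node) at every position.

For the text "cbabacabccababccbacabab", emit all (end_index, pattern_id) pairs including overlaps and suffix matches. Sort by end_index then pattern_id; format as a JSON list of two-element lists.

Construct AC machine:
Trie (insert patterns):
  n0 'ε': a→11 b→1 c→4
  n1 'b': a→7 c→2
  n2 'bc': c→3
  n3 'bcc': ·  [P0 ends]
  n4 'c': b→18 c→5
  n5 'cc': a→6  [P6 ends]
  n6 'cca': ·  [P1 ends]
  n7 'ba': b→8 c→15
  n8 'bab': a→9
  n9 'baba': b→10
  n10 'babab': ·  [P2 ends]
  n11 'a': b→12
  n12 'ab': c→13
  n13 'abc': c→14
  n14 'abcc': ·  [P3 ends]
  n15 'bac': a→16
  n16 'baca': b→17
  n17 'bacab': ·  [P4 ends]
  n18 'cb': a→19
  n19 'cba': b→20
  n20 'cbab': ·  [P5 ends]

Failure links (BFS by depth):
  fail(1) 'b': from fail(0)=0 chase 'b': 0 ⇒ 0;  out=∅∪out(0)=∅
  fail(4) 'c': from fail(0)=0 chase 'c': 0 ⇒ 0;  out=∅∪out(0)=∅
  fail(11) 'a': from fail(0)=0 chase 'a': 0 ⇒ 0;  out=∅∪out(0)=∅
  fail(2) 'bc': from fail(1)=0 chase 'c': 0 ⇒ 4;  out=∅∪out(4)=∅
  fail(5) 'cc': from fail(4)=0 chase 'c': 0 ⇒ 4;  out={6}∪out(4)={6}
  fail(7) 'ba': from fail(1)=0 chase 'a': 0 ⇒ 11;  out=∅∪out(11)=∅
  fail(12) 'ab': from fail(11)=0 chase 'b': 0 ⇒ 1;  out=∅∪out(1)=∅
  fail(18) 'cb': from fail(4)=0 chase 'b': 0 ⇒ 1;  out=∅∪out(1)=∅
  fail(3) 'bcc': from fail(2)=4 chase 'c': 4 ⇒ 5;  out={0}∪out(5)={0,6}
  fail(6) 'cca': from fail(5)=4 chase 'a': 4→0 ⇒ 11;  out={1}∪out(11)={1}
  fail(8) 'bab': from fail(7)=11 chase 'b': 11 ⇒ 12;  out=∅∪out(12)=∅
  fail(13) 'abc': from fail(12)=1 chase 'c': 1 ⇒ 2;  out=∅∪out(2)=∅
  fail(15) 'bac': from fail(7)=11 chase 'c': 11→0 ⇒ 4;  out=∅∪out(4)=∅
  fail(19) 'cba': from fail(18)=1 chase 'a': 1 ⇒ 7;  out=∅∪out(7)=∅
  fail(9) 'baba': from fail(8)=12 chase 'a': 12→1 ⇒ 7;  out=∅∪out(7)=∅
  fail(14) 'abcc': from fail(13)=2 chase 'c': 2 ⇒ 3;  out={3}∪out(3)={0,3,6}
  fail(16) 'baca': from fail(15)=4 chase 'a': 4→0 ⇒ 11;  out=∅∪out(11)=∅
  fail(20) 'cbab': from fail(19)=7 chase 'b': 7 ⇒ 8;  out={5}∪out(8)={5}
  fail(10) 'babab': from fail(9)=7 chase 'b': 7 ⇒ 8;  out={2}∪out(8)={2}
  fail(17) 'bacab': from fail(16)=11 chase 'b': 11 ⇒ 12;  out={4}∪out(12)={4}

Text stream:
[0] read 'c'  n0⇒n4
[1] read 'b'  n4⇒n18
[2] read 'a'  n18⇒n19
[3] read 'b'  n19⇒n20  ** P5@[0:3]
[4] read 'a'  n20⇒n9 (fail-walked)
[5] read 'c'  n9⇒n15 (fail-walked)
[6] read 'a'  n15⇒n16
[7] read 'b'  n16⇒n17  ** P4@[3:7]
[8] read 'c'  n17⇒n13 (fail-walked)
[9] read 'c'  n13⇒n14  ** P0@[7:9],P3@[6:9],P6@[8:9]
[10] read 'a'  n14⇒n6 (fail-walked)  ** P1@[8:10]
[11] read 'b'  n6⇒n12 (fail-walked)
[12] read 'a'  n12⇒n7 (fail-walked)
[13] read 'b'  n7⇒n8
[14] read 'c'  n8⇒n13 (fail-walked)
[15] read 'c'  n13⇒n14  ** P0@[13:15],P3@[12:15],P6@[14:15]
[16] read 'b'  n14⇒n18 (fail-walked)
[17] read 'a'  n18⇒n19
[18] read 'c'  n19⇒n15 (fail-walked)
[19] read 'a'  n15⇒n16
[20] read 'b'  n16⇒n17  ** P4@[16:20]
[21] read 'a'  n17⇒n7 (fail-walked)
[22] read 'b'  n7⇒n8

Matches: [[3,5],[7,4],[9,0],[9,3],[9,6],[10,1],[15,0],[15,3],[15,6],[20,4]]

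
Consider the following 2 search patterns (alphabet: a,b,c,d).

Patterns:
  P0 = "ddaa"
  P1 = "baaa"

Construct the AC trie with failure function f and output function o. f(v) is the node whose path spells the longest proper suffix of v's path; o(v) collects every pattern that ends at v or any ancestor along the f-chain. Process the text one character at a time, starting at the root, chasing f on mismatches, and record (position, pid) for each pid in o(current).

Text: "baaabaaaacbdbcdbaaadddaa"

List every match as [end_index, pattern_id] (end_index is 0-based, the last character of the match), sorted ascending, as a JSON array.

Build automaton:
Trie nodes:
  n0 'ε': b→5 d→1
  n1 'd': d→2
  n2 'dd': a→3
  n3 'dda': a→4
  n4 'ddaa': ·  [P0 ends]
  n5 'b': a→6
  n6 'ba': a→7
  n7 'baa': a→8
  n8 'baaa': ·  [P1 ends]

BFS fail/out derivation:
  fail(1) 'd': from fail(0)=0 chase 'd': 0 ⇒ 0;  out=∅∪out(0)=∅
  fail(5) 'b': from fail(0)=0 chase 'b': 0 ⇒ 0;  out=∅∪out(0)=∅
  fail(2) 'dd': from fail(1)=0 chase 'd': 0 ⇒ 1;  out=∅∪out(1)=∅
  fail(6) 'ba': from fail(5)=0 chase 'a': 0 ⇒ 0;  out=∅∪out(0)=∅
  fail(3) 'dda': from fail(2)=1 chase 'a': 1→0 ⇒ 0;  out=∅∪out(0)=∅
  fail(7) 'baa': from fail(6)=0 chase 'a': 0 ⇒ 0;  out=∅∪out(0)=∅
  fail(4) 'ddaa': from fail(3)=0 chase 'a': 0 ⇒ 0;  out={0}∪out(0)={0}
  fail(8) 'baaa': from fail(7)=0 chase 'a': 0 ⇒ 0;  out={1}∪out(0)={1}

Run:
pos 0 'b': at 5
pos 1 'a': at 6
pos 2 'a': at 7
pos 3 'a': at 8  emit P1@[0:3]
pos 4 'b': at 5 ·f
pos 5 'a': at 6
pos 6 'a': at 7
pos 7 'a': at 8  emit P1@[4:7]
pos 8 'a': at 0 ·f
pos 9 'c': at 0
pos 10 'b': at 5
pos 11 'd': at 1 ·f
pos 12 'b': at 5 ·f
pos 13 'c': at 0 ·f
pos 14 'd': at 1
pos 15 'b': at 5 ·f
pos 16 'a': at 6
pos 17 'a': at 7
pos 18 'a': at 8  emit P1@[15:18]
pos 19 'd': at 1 ·f
pos 20 'd': at 2
pos 21 'd': at 2 ·f
pos 22 'a': at 3
pos 23 'a': at 4  emit P0@[20:23]

All matches (sorted): [[3,1],[7,1],[18,1],[23,0]]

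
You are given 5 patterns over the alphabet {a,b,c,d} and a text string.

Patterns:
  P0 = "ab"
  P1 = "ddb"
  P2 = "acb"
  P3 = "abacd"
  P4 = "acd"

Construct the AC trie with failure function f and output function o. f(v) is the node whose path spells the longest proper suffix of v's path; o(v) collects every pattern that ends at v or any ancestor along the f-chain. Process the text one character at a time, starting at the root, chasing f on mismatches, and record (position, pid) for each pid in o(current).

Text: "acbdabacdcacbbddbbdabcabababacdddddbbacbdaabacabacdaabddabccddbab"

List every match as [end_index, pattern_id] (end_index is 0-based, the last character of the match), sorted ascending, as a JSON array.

Build:
Trie (insert patterns):
  n0 'ε': a→1 d→3
  n1 'a': b→2 c→6
  n2 'ab': a→8  [P0 ends]
  n3 'd': d→4
  n4 'dd': b→5
  n5 'ddb': ·  [P1 ends]
  n6 'ac': b→7 d→11
  n7 'acb': ·  [P2 ends]
  n8 'aba': c→9
  n9 'abac': d→10
  n10 'abacd': ·  [P3 ends]
  n11 'acd': ·  [P4 ends]

Failure links (BFS by depth):
  n1('a'): parent n0 fail=0; on 'a' 0 → fail=0;  out ∅∪∅=∅
  n3('d'): parent n0 fail=0; on 'd' 0 → fail=0;  out ∅∪∅=∅
  n2('ab'): parent n1 fail=0; on 'b' 0 → fail=0;  out {0}∪∅={0}
  n4('dd'): parent n3 fail=0; on 'd' 0 → fail=3;  out ∅∪∅=∅
  n6('ac'): parent n1 fail=0; on 'c' 0 → fail=0;  out ∅∪∅=∅
  n5('ddb'): parent n4 fail=3; on 'b' 3→0 → fail=0;  out {1}∪∅={1}
  n7('acb'): parent n6 fail=0; on 'b' 0 → fail=0;  out {2}∪∅={2}
  n8('aba'): parent n2 fail=0; on 'a' 0 → fail=1;  out ∅∪∅=∅
  n11('acd'): parent n6 fail=0; on 'd' 0 → fail=3;  out {4}∪∅={4}
  n9('abac'): parent n8 fail=1; on 'c' 1 → fail=6;  out ∅∪∅=∅
  n10('abacd'): parent n9 fail=6; on 'd' 6 → fail=11;  out {3}∪{4}={3,4}

Scan:
[0] read 'a'  n0⇒n1
[1] read 'c'  n1⇒n6
[2] read 'b'  n6⇒n7  → match P2@[0:2]
[3] read 'd'  n7⇒n3 ·f
[4] read 'a'  n3⇒n1 ·f
[5] read 'b'  n1⇒n2  → match P0@[4:5]
[6] read 'a'  n2⇒n8
[7] read 'c'  n8⇒n9
[8] read 'd'  n9⇒n10  → match P3@[4:8],P4@[6:8]
[9] read 'c'  n10⇒n0 ·f
[10] read 'a'  n0⇒n1
[11] read 'c'  n1⇒n6
[12] read 'b'  n6⇒n7  → match P2@[10:12]
[13] read 'b'  n7⇒n0 ·f
[14] read 'd'  n0⇒n3
[15] read 'd'  n3⇒n4
[16] read 'b'  n4⇒n5  → match P1@[14:16]
[17] read 'b'  n5⇒n0 ·f
[18] read 'd'  n0⇒n3
[19] read 'a'  n3⇒n1 ·f
[20] read 'b'  n1⇒n2  → match P0@[19:20]
[21] read 'c'  n2⇒n0 ·f
[22] read 'a'  n0⇒n1
[23] read 'b'  n1⇒n2  → match P0@[22:23]
[24] read 'a'  n2⇒n8
[25] read 'b'  n8⇒n2 ·f  → match P0@[24:25]
[26] read 'a'  n2⇒n8
[27] read 'b'  n8⇒n2 ·f  → match P0@[26:27]
[28] read 'a'  n2⇒n8
[29] read 'c'  n8⇒n9
[30] read 'd'  n9⇒n10  → match P3@[26:30],P4@[28:30]
[31] read 'd'  n10⇒n4 ·f
[32] read 'd'  n4⇒n4 ·f
[33] read 'd'  n4⇒n4 ·f
[34] read 'd'  n4⇒n4 ·f
[35] read 'b'  n4⇒n5  → match P1@[33:35]
[36] read 'b'  n5⇒n0 ·f
[37] read 'a'  n0⇒n1
[38] read 'c'  n1⇒n6
[39] read 'b'  n6⇒n7  → match P2@[37:39]
[40] read 'd'  n7⇒n3 ·f
[41] read 'a'  n3⇒n1 ·f
[42] read 'a'  n1⇒n1 ·f
[43] read 'b'  n1⇒n2  → match P0@[42:43]
[44] read 'a'  n2⇒n8
[45] read 'c'  n8⇒n9
[46] read 'a'  n9⇒n1 ·f
[47] read 'b'  n1⇒n2  → match P0@[46:47]
[48] read 'a'  n2⇒n8
[49] read 'c'  n8⇒n9
[50] read 'd'  n9⇒n10  → match P3@[46:50],P4@[48:50]
[51] read 'a'  n10⇒n1 ·f
[52] read 'a'  n1⇒n1 ·f
[53] read 'b'  n1⇒n2  → match P0@[52:53]
[54] read 'd'  n2⇒n3 ·f
[55] read 'd'  n3⇒n4
[56] read 'a'  n4⇒n1 ·f
[57] read 'b'  n1⇒n2  → match P0@[56:57]
[58] read 'c'  n2⇒n0 ·f
[59] read 'c'  n0⇒n0
[60] read 'd'  n0⇒n3
[61] read 'd'  n3⇒n4
[62] read 'b'  n4⇒n5  → match P1@[60:62]
[63] read 'a'  n5⇒n1 ·f
[64] read 'b'  n1⇒n2  → match P0@[63:64]

Matches: [[2,2],[5,0],[8,3],[8,4],[12,2],[16,1],[20,0],[23,0],[25,0],[27,0],[30,3],[30,4],[35,1],[39,2],[43,0],[47,0],[50,3],[50,4],[53,0],[57,0],[62,1],[64,0]]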